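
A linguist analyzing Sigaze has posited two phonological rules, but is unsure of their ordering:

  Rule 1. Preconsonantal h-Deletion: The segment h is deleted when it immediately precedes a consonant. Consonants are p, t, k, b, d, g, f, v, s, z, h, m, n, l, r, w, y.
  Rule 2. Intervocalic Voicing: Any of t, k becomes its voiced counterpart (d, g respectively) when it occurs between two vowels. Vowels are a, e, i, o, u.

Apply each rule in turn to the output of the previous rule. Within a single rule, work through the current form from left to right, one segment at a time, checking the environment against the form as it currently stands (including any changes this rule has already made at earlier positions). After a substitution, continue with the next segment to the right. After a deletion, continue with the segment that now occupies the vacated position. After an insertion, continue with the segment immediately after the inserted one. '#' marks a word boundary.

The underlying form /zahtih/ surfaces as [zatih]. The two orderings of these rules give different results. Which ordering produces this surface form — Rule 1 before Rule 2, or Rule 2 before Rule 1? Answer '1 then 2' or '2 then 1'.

2 then 1

Order 1 then 2:
  1 Preconsonantal h-Deletion: [zahtih] → [zatih]
  2 Intervocalic Voicing: [zatih] → [zadih]
  result: [zadih]
Order 2 then 1:
  2 Intervocalic Voicing: no change — [zahtih]
  1 Preconsonantal h-Deletion: [zahtih] → [zatih]
  result: [zatih]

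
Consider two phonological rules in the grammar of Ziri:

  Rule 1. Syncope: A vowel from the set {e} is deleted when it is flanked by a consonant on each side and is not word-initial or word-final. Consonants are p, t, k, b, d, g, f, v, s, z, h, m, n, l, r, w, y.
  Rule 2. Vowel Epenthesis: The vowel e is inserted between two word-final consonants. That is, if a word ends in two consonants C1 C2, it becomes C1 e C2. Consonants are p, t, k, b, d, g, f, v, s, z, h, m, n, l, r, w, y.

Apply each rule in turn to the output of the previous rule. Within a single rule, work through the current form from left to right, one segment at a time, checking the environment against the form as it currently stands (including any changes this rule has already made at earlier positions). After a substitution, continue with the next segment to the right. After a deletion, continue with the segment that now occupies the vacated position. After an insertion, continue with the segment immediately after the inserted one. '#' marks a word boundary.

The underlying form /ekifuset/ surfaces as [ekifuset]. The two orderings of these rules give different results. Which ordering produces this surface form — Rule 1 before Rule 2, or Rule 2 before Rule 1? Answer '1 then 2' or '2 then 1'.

1 then 2

Order 1 then 2:
  1 Syncope: [ekifuset] → [ekifust]
  2 Vowel Epenthesis: [ekifust] → [ekifuset]
  result: [ekifuset]
Order 2 then 1:
  2 Vowel Epenthesis: no change — [ekifuset]
  1 Syncope: [ekifuset] → [ekifust]
  result: [ekifust]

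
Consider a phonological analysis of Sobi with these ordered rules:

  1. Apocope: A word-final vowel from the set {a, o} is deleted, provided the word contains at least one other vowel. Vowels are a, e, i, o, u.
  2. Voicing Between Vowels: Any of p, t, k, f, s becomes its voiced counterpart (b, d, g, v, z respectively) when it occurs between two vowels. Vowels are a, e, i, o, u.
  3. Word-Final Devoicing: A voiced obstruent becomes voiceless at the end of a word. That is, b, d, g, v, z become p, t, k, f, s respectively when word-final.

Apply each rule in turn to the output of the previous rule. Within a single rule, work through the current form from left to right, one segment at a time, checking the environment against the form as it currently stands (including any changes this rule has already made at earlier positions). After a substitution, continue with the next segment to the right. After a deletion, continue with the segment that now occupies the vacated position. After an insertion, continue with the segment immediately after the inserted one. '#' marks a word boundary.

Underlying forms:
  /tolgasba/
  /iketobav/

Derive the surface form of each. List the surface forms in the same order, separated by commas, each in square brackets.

/tolgasba/:
  1 Apocope: [tolgasba] → [tolgasb]
  2 Voicing Between Vowels: no change — [tolgasb]
  3 Word-Final Devoicing: [tolgasb] → [tolgasp]
/iketobav/:
  1 Apocope: no change — [iketobav]
  2 Voicing Between Vowels: [iketobav] → [igedobav]
  3 Word-Final Devoicing: [igedobav] → [igedobaf]

[tolgasp], [igedobaf]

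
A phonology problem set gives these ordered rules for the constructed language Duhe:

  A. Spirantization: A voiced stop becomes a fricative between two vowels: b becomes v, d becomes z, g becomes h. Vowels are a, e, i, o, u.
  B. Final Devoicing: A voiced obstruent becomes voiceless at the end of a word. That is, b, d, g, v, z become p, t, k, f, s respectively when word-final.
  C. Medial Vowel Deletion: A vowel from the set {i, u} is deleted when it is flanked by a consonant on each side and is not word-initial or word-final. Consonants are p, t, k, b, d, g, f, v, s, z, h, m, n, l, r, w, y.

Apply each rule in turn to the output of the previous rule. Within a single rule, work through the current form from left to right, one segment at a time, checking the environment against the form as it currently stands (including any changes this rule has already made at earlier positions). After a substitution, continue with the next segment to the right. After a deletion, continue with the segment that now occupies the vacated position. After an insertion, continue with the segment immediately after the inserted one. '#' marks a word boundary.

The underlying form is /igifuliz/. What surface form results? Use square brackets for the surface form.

[ihfls]

A Spirantization: [igifuliz] → [ihifuliz]
B Final Devoicing: [ihifuliz] → [ihifulis]
C Medial Vowel Deletion: [ihifulis] → [ihfls]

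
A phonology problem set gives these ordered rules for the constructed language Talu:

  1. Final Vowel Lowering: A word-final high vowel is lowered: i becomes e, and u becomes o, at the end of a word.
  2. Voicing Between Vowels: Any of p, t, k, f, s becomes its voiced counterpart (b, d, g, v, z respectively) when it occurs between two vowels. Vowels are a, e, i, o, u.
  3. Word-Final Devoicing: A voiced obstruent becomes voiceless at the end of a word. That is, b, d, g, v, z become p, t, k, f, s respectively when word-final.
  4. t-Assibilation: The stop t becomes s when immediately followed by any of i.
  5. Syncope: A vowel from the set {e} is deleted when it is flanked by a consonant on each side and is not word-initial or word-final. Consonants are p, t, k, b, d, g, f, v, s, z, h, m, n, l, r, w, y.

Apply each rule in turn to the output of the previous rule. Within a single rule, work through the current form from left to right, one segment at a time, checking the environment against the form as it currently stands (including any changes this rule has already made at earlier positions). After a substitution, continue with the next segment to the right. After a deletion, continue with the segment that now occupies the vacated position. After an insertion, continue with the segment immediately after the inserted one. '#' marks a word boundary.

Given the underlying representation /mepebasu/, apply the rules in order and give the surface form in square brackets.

[mbbazo]

1 Final Vowel Lowering: [mepebasu] → [mepebaso]
2 Voicing Between Vowels: [mepebaso] → [mebebazo]
3 Word-Final Devoicing: no change — [mebebazo]
4 t-Assibilation: no change — [mebebazo]
5 Syncope: [mebebazo] → [mbbazo]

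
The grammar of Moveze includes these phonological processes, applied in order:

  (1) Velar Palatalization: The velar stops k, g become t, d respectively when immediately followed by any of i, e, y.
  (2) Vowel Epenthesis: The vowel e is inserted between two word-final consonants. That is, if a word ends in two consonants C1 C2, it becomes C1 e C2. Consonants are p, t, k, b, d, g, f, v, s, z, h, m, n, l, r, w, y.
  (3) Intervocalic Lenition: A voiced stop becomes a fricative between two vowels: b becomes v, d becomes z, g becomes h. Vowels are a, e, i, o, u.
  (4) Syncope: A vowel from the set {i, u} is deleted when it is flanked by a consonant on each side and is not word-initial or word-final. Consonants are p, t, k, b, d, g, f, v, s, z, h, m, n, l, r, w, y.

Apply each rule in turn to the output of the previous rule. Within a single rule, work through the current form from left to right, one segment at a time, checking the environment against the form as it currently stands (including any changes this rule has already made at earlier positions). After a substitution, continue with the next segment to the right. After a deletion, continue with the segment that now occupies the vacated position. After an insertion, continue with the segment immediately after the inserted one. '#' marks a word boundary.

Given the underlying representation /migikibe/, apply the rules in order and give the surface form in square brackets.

(1) Velar Palatalization: [migikibe] → [miditibe]
(2) Vowel Epenthesis: no change — [miditibe]
(3) Intervocalic Lenition: [miditibe] → [mizitive]
(4) Syncope: [mizitive] → [mztve]

[mztve]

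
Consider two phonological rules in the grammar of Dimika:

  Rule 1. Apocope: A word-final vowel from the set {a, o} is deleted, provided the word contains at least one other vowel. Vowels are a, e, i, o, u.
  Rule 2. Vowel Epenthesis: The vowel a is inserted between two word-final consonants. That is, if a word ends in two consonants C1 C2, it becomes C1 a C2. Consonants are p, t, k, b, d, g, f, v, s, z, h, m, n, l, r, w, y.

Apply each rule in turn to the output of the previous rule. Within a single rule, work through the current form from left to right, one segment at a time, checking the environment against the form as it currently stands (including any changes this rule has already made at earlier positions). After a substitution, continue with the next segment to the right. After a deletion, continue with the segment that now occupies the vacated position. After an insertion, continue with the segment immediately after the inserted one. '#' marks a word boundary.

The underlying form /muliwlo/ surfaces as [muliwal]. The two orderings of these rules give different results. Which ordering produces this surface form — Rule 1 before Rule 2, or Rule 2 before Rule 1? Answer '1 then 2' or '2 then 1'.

Order 1 then 2:
  1 Apocope: [muliwlo] → [muliwl]
  2 Vowel Epenthesis: [muliwl] → [muliwal]
  result: [muliwal]
Order 2 then 1:
  2 Vowel Epenthesis: no change — [muliwlo]
  1 Apocope: [muliwlo] → [muliwl]
  result: [muliwl]

1 then 2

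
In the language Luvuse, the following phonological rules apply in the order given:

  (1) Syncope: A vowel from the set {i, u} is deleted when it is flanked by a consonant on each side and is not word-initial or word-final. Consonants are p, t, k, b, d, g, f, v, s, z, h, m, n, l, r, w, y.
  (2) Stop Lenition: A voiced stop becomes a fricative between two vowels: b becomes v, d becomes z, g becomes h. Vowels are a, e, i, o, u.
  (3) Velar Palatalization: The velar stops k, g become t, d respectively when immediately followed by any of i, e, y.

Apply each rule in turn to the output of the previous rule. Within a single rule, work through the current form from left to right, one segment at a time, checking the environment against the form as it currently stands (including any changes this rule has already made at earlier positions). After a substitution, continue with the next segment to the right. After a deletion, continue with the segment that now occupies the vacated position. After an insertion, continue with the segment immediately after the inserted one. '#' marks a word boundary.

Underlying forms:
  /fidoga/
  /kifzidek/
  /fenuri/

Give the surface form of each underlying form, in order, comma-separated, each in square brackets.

/fidoga/:
  (1) Syncope: [fidoga] → [fdoga]
  (2) Stop Lenition: [fdoga] → [fdoha]
  (3) Velar Palatalization: no change — [fdoha]
/kifzidek/:
  (1) Syncope: [kifzidek] → [kfzdek]
  (2) Stop Lenition: no change — [kfzdek]
  (3) Velar Palatalization: no change — [kfzdek]
/fenuri/:
  (1) Syncope: [fenuri] → [fenri]
  (2) Stop Lenition: no change — [fenri]
  (3) Velar Palatalization: no change — [fenri]

[fdoha], [kfzdek], [fenri]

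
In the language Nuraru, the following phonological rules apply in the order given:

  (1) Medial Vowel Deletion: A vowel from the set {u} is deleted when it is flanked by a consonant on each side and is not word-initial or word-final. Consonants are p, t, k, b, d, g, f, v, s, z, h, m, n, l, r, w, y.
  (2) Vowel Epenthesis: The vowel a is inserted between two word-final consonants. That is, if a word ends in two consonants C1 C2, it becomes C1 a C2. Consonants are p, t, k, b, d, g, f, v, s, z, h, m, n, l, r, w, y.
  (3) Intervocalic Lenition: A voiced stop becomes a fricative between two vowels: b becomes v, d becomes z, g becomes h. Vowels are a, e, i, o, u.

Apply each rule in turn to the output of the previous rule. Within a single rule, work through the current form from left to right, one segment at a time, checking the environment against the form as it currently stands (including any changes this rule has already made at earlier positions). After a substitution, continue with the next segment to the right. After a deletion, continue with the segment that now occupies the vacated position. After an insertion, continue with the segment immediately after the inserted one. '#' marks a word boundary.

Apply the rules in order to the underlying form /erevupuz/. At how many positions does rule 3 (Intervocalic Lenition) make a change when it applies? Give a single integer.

(1) Medial Vowel Deletion: [erevupuz] → [erevpz]
(2) Vowel Epenthesis: [erevpz] → [erevpaz]
(3) Intervocalic Lenition: no change — [erevpaz]
Rule 3 changed 0 position(s).

0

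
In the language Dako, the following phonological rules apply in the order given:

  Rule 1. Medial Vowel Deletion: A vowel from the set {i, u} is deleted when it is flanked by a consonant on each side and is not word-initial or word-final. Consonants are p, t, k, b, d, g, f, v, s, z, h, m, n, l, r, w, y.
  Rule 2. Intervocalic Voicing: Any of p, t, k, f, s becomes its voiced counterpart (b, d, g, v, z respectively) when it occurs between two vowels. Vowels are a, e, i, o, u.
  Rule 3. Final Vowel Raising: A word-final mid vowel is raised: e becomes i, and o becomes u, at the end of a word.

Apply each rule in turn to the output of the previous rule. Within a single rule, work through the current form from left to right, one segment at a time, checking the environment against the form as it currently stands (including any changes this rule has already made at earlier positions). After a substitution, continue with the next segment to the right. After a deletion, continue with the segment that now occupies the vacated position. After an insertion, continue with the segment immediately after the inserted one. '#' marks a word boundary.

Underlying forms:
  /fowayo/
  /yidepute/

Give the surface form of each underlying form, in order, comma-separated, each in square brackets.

[fowayu], [ydepti]

/fowayo/:
  Rule 1 Medial Vowel Deletion: no change — [fowayo]
  Rule 2 Intervocalic Voicing: no change — [fowayo]
  Rule 3 Final Vowel Raising: [fowayo] → [fowayu]
/yidepute/:
  Rule 1 Medial Vowel Deletion: [yidepute] → [ydepte]
  Rule 2 Intervocalic Voicing: no change — [ydepte]
  Rule 3 Final Vowel Raising: [ydepte] → [ydepti]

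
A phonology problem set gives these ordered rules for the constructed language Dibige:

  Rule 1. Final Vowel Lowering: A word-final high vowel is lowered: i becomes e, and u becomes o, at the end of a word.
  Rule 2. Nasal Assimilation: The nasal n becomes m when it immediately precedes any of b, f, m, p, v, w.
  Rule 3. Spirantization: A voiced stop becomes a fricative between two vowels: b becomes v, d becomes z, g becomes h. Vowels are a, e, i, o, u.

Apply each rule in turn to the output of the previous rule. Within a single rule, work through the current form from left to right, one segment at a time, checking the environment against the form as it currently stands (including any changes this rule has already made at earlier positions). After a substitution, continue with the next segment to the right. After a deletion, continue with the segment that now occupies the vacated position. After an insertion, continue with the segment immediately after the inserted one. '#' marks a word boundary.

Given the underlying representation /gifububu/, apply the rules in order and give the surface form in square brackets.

[gifuvuvo]

Rule 1 Final Vowel Lowering: [gifububu] → [gifububo]
Rule 2 Nasal Assimilation: no change — [gifububo]
Rule 3 Spirantization: [gifububo] → [gifuvuvo]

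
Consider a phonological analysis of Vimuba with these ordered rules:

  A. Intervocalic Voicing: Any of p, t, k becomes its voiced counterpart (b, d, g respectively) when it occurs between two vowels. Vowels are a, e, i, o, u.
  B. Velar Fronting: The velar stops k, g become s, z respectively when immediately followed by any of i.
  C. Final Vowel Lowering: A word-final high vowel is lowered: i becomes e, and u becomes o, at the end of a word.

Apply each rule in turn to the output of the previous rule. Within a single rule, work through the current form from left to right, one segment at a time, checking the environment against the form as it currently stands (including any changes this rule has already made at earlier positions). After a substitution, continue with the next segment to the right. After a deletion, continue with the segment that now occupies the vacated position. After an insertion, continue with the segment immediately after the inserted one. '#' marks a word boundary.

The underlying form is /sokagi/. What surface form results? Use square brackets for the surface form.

[sogaze]

A Intervocalic Voicing: [sokagi] → [sogagi]
B Velar Fronting: [sogagi] → [sogazi]
C Final Vowel Lowering: [sogazi] → [sogaze]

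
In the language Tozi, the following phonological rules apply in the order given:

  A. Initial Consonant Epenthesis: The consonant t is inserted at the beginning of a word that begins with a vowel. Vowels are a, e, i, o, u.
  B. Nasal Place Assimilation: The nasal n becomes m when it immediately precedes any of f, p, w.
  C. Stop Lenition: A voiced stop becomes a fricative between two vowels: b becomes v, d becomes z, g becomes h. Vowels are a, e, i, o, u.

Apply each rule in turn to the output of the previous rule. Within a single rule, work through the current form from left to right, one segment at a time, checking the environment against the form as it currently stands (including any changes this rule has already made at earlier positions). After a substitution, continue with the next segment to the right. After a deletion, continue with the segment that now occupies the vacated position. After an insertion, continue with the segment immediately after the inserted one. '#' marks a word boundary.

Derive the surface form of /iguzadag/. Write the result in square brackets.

[tihuzazag]

A Initial Consonant Epenthesis: [iguzadag] → [tiguzadag]
B Nasal Place Assimilation: no change — [tiguzadag]
C Stop Lenition: [tiguzadag] → [tihuzazag]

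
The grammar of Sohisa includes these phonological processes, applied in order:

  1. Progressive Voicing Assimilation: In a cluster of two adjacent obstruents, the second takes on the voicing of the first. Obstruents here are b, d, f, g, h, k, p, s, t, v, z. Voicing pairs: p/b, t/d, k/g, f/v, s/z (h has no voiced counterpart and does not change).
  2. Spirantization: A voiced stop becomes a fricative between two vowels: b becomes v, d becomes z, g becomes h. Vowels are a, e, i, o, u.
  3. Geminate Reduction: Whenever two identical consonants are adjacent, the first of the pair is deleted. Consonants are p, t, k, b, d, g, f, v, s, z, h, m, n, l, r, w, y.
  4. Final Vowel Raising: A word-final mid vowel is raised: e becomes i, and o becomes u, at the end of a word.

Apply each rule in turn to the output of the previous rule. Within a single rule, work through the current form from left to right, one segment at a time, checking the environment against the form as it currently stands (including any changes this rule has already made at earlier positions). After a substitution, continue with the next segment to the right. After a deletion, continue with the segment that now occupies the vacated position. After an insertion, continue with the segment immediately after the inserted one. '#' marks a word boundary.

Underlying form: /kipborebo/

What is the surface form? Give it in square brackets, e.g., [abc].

[kiporevu]

1 Progressive Voicing Assimilation: [kipborebo] → [kipporebo]
2 Spirantization: [kipporebo] → [kipporevo]
3 Geminate Reduction: [kipporevo] → [kiporevo]
4 Final Vowel Raising: [kiporevo] → [kiporevu]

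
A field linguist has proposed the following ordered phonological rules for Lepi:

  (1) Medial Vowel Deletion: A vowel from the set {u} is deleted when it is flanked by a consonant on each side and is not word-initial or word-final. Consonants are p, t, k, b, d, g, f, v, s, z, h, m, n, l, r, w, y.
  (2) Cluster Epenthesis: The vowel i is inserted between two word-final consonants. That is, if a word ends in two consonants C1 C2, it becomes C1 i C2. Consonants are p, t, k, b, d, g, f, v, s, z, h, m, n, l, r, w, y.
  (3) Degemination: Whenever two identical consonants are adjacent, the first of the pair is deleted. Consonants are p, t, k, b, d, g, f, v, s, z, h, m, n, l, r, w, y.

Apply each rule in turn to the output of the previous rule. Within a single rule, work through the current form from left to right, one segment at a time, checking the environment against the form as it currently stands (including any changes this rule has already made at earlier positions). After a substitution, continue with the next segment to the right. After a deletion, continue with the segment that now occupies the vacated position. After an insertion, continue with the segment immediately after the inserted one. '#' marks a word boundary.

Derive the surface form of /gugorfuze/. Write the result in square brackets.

(1) Medial Vowel Deletion: [gugorfuze] → [ggorfze]
(2) Cluster Epenthesis: no change — [ggorfze]
(3) Degemination: [ggorfze] → [gorfze]

[gorfze]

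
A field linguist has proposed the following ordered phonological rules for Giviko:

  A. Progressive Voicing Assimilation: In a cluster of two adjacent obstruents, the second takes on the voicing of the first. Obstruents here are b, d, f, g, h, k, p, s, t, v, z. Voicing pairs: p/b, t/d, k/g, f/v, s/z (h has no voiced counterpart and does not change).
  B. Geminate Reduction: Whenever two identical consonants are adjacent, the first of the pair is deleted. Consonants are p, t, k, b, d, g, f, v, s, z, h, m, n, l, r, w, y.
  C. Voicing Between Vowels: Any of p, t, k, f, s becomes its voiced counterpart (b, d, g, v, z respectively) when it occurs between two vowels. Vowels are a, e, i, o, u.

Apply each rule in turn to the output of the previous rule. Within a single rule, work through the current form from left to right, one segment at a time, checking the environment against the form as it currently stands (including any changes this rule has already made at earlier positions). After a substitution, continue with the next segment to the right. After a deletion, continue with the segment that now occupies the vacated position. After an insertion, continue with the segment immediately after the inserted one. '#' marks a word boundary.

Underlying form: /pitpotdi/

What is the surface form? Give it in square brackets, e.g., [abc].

[pitpodi]

A Progressive Voicing Assimilation: [pitpotdi] → [pitpotti]
B Geminate Reduction: [pitpotti] → [pitpoti]
C Voicing Between Vowels: [pitpoti] → [pitpodi]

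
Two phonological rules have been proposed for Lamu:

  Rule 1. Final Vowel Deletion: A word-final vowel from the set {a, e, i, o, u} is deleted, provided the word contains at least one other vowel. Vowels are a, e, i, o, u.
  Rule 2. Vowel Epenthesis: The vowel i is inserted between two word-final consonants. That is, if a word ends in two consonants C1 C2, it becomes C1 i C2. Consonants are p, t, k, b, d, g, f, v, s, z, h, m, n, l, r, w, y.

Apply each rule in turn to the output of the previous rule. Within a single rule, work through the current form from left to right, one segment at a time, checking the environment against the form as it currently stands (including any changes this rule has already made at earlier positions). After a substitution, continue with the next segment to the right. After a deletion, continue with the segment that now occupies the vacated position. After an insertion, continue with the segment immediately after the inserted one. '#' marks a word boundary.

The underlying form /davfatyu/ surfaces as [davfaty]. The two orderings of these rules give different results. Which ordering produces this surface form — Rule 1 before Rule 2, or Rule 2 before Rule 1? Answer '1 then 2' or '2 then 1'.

2 then 1

Order 1 then 2:
  1 Final Vowel Deletion: [davfatyu] → [davfaty]
  2 Vowel Epenthesis: [davfaty] → [davfatiy]
  result: [davfatiy]
Order 2 then 1:
  2 Vowel Epenthesis: no change — [davfatyu]
  1 Final Vowel Deletion: [davfatyu] → [davfaty]
  result: [davfaty]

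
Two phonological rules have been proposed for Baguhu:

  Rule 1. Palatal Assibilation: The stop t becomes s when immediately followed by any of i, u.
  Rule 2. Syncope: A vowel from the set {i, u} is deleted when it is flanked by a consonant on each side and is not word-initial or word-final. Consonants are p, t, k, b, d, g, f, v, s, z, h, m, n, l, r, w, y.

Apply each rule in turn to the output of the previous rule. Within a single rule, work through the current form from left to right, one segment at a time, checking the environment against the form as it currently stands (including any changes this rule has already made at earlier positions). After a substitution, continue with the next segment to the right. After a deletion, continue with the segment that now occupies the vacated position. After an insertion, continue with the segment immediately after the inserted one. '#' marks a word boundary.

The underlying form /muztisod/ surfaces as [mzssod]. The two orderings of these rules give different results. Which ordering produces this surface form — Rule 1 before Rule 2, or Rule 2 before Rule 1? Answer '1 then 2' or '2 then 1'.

Order 1 then 2:
  1 Palatal Assibilation: [muztisod] → [muzsisod]
  2 Syncope: [muzsisod] → [mzssod]
  result: [mzssod]
Order 2 then 1:
  2 Syncope: [muztisod] → [mztsod]
  1 Palatal Assibilation: no change — [mztsod]
  result: [mztsod]

1 then 2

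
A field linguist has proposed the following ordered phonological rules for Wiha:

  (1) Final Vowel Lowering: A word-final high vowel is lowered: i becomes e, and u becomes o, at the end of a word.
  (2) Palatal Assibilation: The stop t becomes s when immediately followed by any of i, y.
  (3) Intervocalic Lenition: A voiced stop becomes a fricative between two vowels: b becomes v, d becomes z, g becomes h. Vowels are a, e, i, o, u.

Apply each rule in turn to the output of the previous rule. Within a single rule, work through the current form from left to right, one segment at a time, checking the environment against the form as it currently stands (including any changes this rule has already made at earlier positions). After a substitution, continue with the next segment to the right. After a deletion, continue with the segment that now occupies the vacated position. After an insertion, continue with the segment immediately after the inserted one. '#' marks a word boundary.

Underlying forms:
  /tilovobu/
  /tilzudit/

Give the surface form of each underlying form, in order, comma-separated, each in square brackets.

/tilovobu/:
  (1) Final Vowel Lowering: [tilovobu] → [tilovobo]
  (2) Palatal Assibilation: [tilovobo] → [silovobo]
  (3) Intervocalic Lenition: [silovobo] → [silovovo]
/tilzudit/:
  (1) Final Vowel Lowering: no change — [tilzudit]
  (2) Palatal Assibilation: [tilzudit] → [silzudit]
  (3) Intervocalic Lenition: [silzudit] → [silzuzit]

[silovovo], [silzuzit]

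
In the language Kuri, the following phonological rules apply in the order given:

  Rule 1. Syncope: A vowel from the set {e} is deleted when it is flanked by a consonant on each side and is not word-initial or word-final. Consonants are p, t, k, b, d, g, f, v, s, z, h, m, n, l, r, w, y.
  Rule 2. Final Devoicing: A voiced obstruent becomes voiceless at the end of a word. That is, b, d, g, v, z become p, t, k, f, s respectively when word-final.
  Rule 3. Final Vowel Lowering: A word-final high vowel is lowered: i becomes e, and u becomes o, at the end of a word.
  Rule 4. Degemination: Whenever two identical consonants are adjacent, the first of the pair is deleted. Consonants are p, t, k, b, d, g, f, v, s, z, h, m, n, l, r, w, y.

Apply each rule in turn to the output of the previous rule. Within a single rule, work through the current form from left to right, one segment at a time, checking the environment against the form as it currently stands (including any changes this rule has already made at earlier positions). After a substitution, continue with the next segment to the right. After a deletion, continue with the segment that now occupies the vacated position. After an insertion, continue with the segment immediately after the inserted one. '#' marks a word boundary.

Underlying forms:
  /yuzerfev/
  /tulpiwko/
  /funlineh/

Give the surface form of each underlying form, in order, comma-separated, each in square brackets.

/yuzerfev/:
  Rule 1 Syncope: [yuzerfev] → [yuzrfv]
  Rule 2 Final Devoicing: [yuzrfv] → [yuzrff]
  Rule 3 Final Vowel Lowering: no change — [yuzrff]
  Rule 4 Degemination: [yuzrff] → [yuzrf]
/tulpiwko/:
  Rule 1 Syncope: no change — [tulpiwko]
  Rule 2 Final Devoicing: no change — [tulpiwko]
  Rule 3 Final Vowel Lowering: no change — [tulpiwko]
  Rule 4 Degemination: no change — [tulpiwko]
/funlineh/:
  Rule 1 Syncope: [funlineh] → [funlinh]
  Rule 2 Final Devoicing: no change — [funlinh]
  Rule 3 Final Vowel Lowering: no change — [funlinh]
  Rule 4 Degemination: no change — [funlinh]

[yuzrf], [tulpiwko], [funlinh]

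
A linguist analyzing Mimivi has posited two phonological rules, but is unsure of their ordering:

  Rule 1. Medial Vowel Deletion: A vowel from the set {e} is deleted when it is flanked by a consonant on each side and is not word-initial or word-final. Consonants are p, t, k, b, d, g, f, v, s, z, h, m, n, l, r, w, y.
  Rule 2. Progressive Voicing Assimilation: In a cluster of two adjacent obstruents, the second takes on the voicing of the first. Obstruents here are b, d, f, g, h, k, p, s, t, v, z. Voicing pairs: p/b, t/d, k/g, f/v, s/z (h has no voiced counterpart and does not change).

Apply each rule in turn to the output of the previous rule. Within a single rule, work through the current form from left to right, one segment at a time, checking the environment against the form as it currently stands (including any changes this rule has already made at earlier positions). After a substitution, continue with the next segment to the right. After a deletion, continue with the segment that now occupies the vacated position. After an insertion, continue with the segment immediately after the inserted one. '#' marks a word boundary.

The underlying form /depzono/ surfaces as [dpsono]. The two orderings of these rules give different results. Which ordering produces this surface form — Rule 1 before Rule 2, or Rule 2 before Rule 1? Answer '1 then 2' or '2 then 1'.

2 then 1

Order 1 then 2:
  1 Medial Vowel Deletion: [depzono] → [dpzono]
  2 Progressive Voicing Assimilation: [dpzono] → [dbzono]
  result: [dbzono]
Order 2 then 1:
  2 Progressive Voicing Assimilation: [depzono] → [depsono]
  1 Medial Vowel Deletion: [depsono] → [dpsono]
  result: [dpsono]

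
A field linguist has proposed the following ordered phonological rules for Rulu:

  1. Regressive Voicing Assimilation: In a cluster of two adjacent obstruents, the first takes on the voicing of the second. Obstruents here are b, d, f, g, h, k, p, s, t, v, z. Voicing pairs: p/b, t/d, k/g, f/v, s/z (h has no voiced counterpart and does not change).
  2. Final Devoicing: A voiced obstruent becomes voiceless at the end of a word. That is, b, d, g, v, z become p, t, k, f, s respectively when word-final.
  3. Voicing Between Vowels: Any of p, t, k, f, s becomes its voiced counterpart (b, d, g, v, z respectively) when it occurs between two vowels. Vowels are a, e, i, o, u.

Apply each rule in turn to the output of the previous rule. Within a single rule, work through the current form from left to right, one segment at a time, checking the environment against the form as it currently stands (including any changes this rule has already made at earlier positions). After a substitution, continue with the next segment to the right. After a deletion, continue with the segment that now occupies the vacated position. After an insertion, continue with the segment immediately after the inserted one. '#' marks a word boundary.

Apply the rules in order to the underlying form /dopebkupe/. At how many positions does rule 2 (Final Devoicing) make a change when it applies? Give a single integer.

0

1 Regressive Voicing Assimilation: [dopebkupe] → [dopepkupe]
2 Final Devoicing: no change — [dopepkupe]
3 Voicing Between Vowels: [dopepkupe] → [dobepkube]
Rule 2 changed 0 position(s).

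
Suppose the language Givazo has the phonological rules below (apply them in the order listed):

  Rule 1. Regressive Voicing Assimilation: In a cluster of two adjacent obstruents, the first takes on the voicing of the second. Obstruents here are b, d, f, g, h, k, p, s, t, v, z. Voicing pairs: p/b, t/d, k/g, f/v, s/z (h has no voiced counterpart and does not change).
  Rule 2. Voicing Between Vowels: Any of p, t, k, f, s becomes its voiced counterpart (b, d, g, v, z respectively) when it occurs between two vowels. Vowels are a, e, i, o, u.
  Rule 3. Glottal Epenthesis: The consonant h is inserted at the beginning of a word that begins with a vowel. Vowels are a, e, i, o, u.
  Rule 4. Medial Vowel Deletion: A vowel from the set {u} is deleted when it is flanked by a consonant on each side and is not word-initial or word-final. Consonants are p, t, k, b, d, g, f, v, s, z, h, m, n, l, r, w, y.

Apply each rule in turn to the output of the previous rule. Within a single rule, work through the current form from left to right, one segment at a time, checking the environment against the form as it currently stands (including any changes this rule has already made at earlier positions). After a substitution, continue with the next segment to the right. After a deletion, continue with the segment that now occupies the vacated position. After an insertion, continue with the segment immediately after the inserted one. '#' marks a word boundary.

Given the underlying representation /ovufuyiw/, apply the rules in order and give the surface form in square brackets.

[hovvyiw]

Rule 1 Regressive Voicing Assimilation: no change — [ovufuyiw]
Rule 2 Voicing Between Vowels: [ovufuyiw] → [ovuvuyiw]
Rule 3 Glottal Epenthesis: [ovuvuyiw] → [hovuvuyiw]
Rule 4 Medial Vowel Deletion: [hovuvuyiw] → [hovvyiw]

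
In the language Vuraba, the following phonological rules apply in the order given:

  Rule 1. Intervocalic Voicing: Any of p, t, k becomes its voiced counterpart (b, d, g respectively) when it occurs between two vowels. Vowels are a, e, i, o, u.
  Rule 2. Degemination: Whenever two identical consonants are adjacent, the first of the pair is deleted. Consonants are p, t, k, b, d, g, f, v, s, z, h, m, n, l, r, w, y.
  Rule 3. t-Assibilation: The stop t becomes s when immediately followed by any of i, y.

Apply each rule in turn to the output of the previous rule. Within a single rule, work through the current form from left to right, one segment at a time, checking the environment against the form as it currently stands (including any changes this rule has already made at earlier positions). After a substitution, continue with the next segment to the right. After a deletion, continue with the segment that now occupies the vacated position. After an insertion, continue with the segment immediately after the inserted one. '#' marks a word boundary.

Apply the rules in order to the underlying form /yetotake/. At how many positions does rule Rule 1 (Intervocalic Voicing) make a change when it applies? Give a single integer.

3

Rule 1 Intervocalic Voicing: [yetotake] → [yedodage]
Rule 2 Degemination: no change — [yedodage]
Rule 3 t-Assibilation: no change — [yedodage]
Rule Rule 1 changed 3 position(s).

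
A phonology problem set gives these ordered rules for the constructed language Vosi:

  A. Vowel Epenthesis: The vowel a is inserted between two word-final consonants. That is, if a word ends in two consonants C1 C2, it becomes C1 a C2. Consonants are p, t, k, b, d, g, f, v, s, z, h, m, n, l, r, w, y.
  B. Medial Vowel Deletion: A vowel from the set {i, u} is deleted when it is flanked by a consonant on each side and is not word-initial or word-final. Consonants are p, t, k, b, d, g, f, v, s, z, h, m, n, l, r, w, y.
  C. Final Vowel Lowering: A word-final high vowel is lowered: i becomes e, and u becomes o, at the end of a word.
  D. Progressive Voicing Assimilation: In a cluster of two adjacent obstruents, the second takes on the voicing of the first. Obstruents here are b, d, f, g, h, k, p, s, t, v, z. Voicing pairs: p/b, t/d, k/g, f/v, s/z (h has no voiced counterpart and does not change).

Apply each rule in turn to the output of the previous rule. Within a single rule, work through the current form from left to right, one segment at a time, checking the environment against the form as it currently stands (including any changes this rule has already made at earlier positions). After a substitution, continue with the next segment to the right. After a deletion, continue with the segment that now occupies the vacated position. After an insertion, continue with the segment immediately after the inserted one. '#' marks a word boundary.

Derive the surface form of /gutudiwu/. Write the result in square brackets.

A Vowel Epenthesis: no change — [gutudiwu]
B Medial Vowel Deletion: [gutudiwu] → [gtdwu]
C Final Vowel Lowering: [gtdwu] → [gtdwo]
D Progressive Voicing Assimilation: [gtdwo] → [gddwo]

[gddwo]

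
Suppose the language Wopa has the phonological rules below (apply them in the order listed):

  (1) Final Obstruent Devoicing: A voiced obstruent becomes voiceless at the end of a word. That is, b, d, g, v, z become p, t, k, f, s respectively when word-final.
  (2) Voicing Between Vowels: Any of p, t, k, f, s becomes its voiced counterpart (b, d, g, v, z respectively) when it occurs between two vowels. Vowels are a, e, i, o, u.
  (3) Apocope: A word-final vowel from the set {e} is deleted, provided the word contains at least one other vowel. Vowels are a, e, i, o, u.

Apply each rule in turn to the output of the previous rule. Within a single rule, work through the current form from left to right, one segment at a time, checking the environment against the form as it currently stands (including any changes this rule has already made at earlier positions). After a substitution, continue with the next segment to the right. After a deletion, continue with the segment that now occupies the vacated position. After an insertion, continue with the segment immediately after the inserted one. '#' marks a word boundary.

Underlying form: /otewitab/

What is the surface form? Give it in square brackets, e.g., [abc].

(1) Final Obstruent Devoicing: [otewitab] → [otewitap]
(2) Voicing Between Vowels: [otewitap] → [odewidap]
(3) Apocope: no change — [odewidap]

[odewidap]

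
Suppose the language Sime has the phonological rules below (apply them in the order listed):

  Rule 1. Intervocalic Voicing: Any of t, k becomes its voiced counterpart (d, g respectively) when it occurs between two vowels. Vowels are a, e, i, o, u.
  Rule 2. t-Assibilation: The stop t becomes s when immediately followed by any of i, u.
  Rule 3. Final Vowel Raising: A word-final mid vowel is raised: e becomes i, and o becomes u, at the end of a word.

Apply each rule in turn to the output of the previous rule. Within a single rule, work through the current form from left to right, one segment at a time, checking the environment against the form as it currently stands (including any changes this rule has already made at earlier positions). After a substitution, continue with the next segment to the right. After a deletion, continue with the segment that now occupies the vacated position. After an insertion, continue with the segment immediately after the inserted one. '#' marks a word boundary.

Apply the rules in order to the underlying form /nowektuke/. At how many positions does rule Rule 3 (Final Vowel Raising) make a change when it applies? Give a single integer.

Rule 1 Intervocalic Voicing: [nowektuke] → [nowektuge]
Rule 2 t-Assibilation: [nowektuge] → [noweksuge]
Rule 3 Final Vowel Raising: [noweksuge] → [noweksugi]
Rule Rule 3 changed 1 position(s).

1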